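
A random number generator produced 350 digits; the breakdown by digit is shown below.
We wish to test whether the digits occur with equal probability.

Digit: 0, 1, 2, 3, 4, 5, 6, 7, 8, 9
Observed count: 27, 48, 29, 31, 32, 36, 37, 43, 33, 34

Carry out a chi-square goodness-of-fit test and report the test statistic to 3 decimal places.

10.514

Expected count for each of the 10 categories: 350/10 = 35.
0: (27 − 35)²/35 = 64/35 = 1.8286
1: (48 − 35)²/35 = 169/35 = 4.8286
2: (29 − 35)²/35 = 36/35 = 1.0286
3: (31 − 35)²/35 = 16/35 = 0.4571
4: (32 − 35)²/35 = 9/35 = 0.2571
5: (36 − 35)²/35 = 1/35 = 0.0286
6: (37 − 35)²/35 = 4/35 = 0.1143
7: (43 − 35)²/35 = 64/35 = 1.8286
8: (33 − 35)²/35 = 4/35 = 0.1143
9: (34 − 35)²/35 = 1/35 = 0.0286
Sum = 10.514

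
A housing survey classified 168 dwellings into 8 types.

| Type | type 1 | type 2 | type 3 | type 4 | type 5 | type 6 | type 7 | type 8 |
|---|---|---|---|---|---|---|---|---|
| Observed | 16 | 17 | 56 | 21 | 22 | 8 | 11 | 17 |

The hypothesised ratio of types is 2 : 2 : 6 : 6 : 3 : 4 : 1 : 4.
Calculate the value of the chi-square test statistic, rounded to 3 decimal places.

Ratio total = 28. Expected counts: 168×2/28 = 12, 168×2/28 = 12, 168×6/28 = 36, 168×6/28 = 36, 168×3/28 = 18, 168×4/28 = 24, 168×1/28 = 6, 168×4/28 = 24.
χ² = (16−12)²/12 + (17−12)²/12 + (56−36)²/36 + (21−36)²/36 + (22−18)²/18 + (8−24)²/24 + (11−6)²/6 + (17−24)²/24
   = 1.3333 + 2.0833 + 11.1111 + 6.2500 + 0.8889 + 10.6667 + 4.1667 + 2.0417
Sum = 38.542

38.542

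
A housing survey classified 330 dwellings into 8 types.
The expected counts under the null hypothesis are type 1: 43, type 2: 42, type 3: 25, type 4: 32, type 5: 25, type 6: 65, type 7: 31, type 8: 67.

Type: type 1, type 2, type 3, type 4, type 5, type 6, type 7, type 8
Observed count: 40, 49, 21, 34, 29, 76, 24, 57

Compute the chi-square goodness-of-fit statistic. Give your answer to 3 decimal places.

7.716

χ² = (40−43)²/43 + (49−42)²/42 + (21−25)²/25 + (34−32)²/32 + (29−25)²/25 + (76−65)²/65 + (24−31)²/31 + (57−67)²/67
   = 0.2093 + 1.1667 + 0.6400 + 0.1250 + 0.6400 + 1.8615 + 1.5806 + 1.4925
Sum = 7.716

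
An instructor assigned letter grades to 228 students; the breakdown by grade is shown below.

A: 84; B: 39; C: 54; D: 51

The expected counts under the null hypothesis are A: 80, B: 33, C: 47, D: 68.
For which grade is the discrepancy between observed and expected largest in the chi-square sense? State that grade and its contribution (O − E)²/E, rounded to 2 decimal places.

D, 4.25

A: (84 − 80)²/80 = 16/80 = 0.200
B: (39 − 33)²/33 = 36/33 = 1.091
C: (54 − 47)²/47 = 49/47 = 1.043
D: (51 − 68)²/68 = 289/68 = 4.250
The largest term is for D: 4.25.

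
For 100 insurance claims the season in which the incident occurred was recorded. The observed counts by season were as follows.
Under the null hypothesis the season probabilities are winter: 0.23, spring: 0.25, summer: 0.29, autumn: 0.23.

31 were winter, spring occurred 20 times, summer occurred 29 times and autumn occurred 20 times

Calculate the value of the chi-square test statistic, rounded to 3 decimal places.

4.174

Expected counts E_i = n·p_i: 100×0.23 = 23, 100×0.25 = 25, 100×0.29 = 29, 100×0.23 = 23.
winter: (31 − 23)²/23 = 64/23 = 2.7826
spring: (20 − 25)²/25 = 25/25 = 1.0000
summer: (29 − 29)²/29 = 0/29 = 0.0000
autumn: (20 − 23)²/23 = 9/23 = 0.3913
Sum = 4.174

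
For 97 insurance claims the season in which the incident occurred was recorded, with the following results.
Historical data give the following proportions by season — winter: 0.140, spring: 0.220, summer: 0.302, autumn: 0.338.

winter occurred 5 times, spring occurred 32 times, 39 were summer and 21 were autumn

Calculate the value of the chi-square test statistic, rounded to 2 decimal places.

18.20

Expected counts E_i = n·p_i: 97×0.140 = 13.58, 97×0.220 = 21.34, 97×0.302 = 29.294, 97×0.338 = 32.786.
winter: (5 − 13.58)²/13.58 = 73.6164/13.58 = 5.421
spring: (32 − 21.34)²/21.34 = 113.6356/21.34 = 5.325
summer: (39 − 29.294)²/29.294 = 94.206436/29.294 = 3.216
autumn: (21 − 32.786)²/32.786 = 138.909796/32.786 = 4.237
Sum = 18.20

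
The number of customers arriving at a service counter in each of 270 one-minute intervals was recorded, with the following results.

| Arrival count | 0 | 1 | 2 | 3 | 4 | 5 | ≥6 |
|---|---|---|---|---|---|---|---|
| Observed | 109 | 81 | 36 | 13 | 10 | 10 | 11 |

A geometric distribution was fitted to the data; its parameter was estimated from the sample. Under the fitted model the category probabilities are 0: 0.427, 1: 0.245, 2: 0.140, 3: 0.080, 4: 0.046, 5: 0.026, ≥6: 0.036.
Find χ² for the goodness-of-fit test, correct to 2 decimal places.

9.09

Expected counts E_i = n·p_i: 270×0.427 = 115.29, 270×0.245 = 66.15, 270×0.140 = 37.8, 270×0.080 = 21.6, 270×0.046 = 12.42, 270×0.026 = 7.02, 270×0.036 = 9.72.
cat         O        E   (O−E)²/E
0         109   115.29      0.343
1          81    66.15      3.334
2          36     37.8      0.086
3          13     21.6      3.424
4          10    12.42      0.472
5          10     7.02      1.265
≥6         11     9.72      0.169
Sum = 9.09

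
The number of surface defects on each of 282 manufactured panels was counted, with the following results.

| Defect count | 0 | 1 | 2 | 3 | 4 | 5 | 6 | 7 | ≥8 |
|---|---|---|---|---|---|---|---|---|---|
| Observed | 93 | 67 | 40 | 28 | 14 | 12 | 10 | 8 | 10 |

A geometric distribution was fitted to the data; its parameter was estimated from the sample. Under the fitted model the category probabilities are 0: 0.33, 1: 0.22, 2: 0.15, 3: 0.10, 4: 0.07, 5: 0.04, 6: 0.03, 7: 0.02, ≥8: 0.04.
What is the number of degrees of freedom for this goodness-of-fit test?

7

There are k = 9 categories and 1 parameter estimated from the data, so df = 9 − 1 − 1 = 7.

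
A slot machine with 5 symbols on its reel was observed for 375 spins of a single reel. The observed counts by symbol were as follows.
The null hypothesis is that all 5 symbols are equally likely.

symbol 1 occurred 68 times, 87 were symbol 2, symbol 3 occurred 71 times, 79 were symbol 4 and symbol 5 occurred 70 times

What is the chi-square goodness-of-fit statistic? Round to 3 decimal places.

3.333

Under H₀ each category has probability 1/5, so each expected count is 375/5 = 75.
symbol 1: (68 − 75)²/75 = 49/75 = 0.6533
symbol 2: (87 − 75)²/75 = 144/75 = 1.9200
symbol 3: (71 − 75)²/75 = 16/75 = 0.2133
symbol 4: (79 − 75)²/75 = 16/75 = 0.2133
symbol 5: (70 − 75)²/75 = 25/75 = 0.3333
Sum = 3.333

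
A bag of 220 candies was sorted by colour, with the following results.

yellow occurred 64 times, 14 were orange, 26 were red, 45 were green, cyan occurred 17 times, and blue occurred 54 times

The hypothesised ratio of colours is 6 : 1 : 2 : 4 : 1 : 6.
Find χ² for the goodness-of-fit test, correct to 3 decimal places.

Ratio total = 20. Expected counts: 220×6/20 = 66, 220×1/20 = 11, 220×2/20 = 22, 220×4/20 = 44, 220×1/20 = 11, 220×6/20 = 66.
cat         O        E   (O−E)²/E
yellow     64       66     0.0606
orange     14       11     0.8182
red        26       22     0.7273
green      45       44     0.0227
cyan       17       11     3.2727
blue       54       66     2.1818
Sum = 7.083

7.083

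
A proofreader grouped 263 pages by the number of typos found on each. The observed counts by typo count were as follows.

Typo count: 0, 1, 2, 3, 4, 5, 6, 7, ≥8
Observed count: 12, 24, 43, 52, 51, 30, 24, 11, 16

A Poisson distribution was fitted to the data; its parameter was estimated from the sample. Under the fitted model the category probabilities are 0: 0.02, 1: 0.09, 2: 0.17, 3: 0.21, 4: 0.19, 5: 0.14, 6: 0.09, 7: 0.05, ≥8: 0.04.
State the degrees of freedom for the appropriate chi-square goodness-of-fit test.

There are k = 9 categories and 1 parameter estimated from the data, so df = 9 − 1 − 1 = 7.

7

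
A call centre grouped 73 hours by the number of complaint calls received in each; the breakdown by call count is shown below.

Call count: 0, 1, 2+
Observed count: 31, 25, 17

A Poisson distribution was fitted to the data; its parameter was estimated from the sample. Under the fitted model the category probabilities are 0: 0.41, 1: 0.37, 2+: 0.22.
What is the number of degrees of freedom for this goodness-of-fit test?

1

There are k = 3 categories and 1 parameter estimated from the data, so df = 3 − 1 − 1 = 1.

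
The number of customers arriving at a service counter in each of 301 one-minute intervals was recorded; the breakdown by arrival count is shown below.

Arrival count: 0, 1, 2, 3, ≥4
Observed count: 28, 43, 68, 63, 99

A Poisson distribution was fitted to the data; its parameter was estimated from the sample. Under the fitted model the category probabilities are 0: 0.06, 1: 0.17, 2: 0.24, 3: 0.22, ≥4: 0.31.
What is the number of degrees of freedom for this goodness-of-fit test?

3

There are k = 5 categories and 1 parameter estimated from the data, so df = 5 − 1 − 1 = 3.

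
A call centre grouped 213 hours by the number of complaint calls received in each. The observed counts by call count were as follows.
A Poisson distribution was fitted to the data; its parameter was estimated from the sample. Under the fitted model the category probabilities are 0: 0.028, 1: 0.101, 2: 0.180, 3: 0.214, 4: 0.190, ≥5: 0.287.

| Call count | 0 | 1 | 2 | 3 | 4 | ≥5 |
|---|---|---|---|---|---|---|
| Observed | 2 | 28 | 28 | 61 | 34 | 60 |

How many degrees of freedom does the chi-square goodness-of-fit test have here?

4

There are k = 6 categories and 1 parameter estimated from the data, so df = 6 − 1 − 1 = 4.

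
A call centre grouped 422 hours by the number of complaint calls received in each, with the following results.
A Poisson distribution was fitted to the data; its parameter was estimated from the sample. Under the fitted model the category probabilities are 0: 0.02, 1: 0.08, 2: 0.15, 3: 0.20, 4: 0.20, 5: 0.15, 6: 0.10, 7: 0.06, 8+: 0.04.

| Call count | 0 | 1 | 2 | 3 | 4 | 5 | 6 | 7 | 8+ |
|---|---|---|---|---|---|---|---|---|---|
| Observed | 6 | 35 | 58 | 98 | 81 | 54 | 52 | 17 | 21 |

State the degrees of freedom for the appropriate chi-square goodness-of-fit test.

There are k = 9 categories and 1 parameter estimated from the data, so df = 9 − 1 − 1 = 7.

7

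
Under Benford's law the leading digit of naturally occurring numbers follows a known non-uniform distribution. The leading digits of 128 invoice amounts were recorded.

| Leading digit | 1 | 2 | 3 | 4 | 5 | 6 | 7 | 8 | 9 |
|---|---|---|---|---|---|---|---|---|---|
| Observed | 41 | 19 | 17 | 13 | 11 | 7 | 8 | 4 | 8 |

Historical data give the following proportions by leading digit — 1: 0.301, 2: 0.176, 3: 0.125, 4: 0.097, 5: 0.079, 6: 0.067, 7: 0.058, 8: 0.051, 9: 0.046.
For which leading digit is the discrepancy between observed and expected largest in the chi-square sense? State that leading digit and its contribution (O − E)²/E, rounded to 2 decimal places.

8, 0.98

Expected counts E_i = n·p_i: 128×0.301 = 38.528, 128×0.176 = 22.528, 128×0.125 = 16, 128×0.097 = 12.416, 128×0.079 = 10.112, 128×0.067 = 8.576, 128×0.058 = 7.424, 128×0.051 = 6.528, 128×0.046 = 5.888.
cat         O        E   (O−E)²/E
1          41   38.528      0.159
2          19   22.528      0.553
3          17       16      0.063
4          13   12.416      0.027
5          11   10.112      0.078
6           7    8.576      0.290
7           8    7.424      0.045
8           4    6.528      0.979
9           8    5.888      0.758
The largest term is for 8: 0.98.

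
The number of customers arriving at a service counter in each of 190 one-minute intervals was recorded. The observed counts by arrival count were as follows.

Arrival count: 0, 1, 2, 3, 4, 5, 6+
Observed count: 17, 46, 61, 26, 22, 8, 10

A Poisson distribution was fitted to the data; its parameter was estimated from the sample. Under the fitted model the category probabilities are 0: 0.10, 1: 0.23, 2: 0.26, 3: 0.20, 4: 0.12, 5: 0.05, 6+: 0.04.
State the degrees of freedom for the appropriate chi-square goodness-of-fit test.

5

There are k = 7 categories and 1 parameter estimated from the data, so df = 7 − 1 − 1 = 5.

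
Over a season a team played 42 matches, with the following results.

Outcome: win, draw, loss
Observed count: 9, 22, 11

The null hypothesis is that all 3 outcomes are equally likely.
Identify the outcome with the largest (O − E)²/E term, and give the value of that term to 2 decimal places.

draw, 4.57

Under H₀ each category has probability 1/3, so each expected count is 42/3 = 14.
win: (9 − 14)²/14 = 25/14 = 1.786
draw: (22 − 14)²/14 = 64/14 = 4.571
loss: (11 − 14)²/14 = 9/14 = 0.643
The largest term is for draw: 4.57.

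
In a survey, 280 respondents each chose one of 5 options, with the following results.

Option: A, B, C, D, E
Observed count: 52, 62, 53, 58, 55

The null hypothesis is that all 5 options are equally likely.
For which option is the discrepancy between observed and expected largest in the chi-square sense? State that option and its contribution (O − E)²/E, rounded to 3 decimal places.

B, 0.643

Expected count for each of the 5 categories: 280/5 = 56.
A: (52 − 56)²/56 = 16/56 = 0.2857
B: (62 − 56)²/56 = 36/56 = 0.6429
C: (53 − 56)²/56 = 9/56 = 0.1607
D: (58 − 56)²/56 = 4/56 = 0.0714
E: (55 − 56)²/56 = 1/56 = 0.0179
The largest term is for B: 0.643.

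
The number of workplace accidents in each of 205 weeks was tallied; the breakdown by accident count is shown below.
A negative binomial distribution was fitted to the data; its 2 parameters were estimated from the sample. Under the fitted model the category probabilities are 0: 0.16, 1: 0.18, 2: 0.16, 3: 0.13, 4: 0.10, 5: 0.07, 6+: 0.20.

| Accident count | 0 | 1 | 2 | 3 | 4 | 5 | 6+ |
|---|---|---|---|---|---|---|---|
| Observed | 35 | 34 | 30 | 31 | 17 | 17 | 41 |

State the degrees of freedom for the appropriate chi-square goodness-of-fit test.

4

There are k = 7 categories and 2 parameters estimated from the data, so df = 7 − 1 − 2 = 4.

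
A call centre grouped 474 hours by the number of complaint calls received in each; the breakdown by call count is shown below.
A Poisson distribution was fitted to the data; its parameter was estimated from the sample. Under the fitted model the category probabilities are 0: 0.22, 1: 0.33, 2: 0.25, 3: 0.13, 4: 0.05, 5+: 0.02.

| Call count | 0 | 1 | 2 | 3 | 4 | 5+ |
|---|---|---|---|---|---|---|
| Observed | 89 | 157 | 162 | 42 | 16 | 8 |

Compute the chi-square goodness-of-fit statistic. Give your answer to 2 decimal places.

Expected counts E_i = n·p_i: 474×0.22 = 104.28, 474×0.33 = 156.42, 474×0.25 = 118.5, 474×0.13 = 61.62, 474×0.05 = 23.7, 474×0.02 = 9.48.
0: (89 − 104.28)²/104.28 = 233.4784/104.28 = 2.239
1: (157 − 156.42)²/156.42 = 0.3364/156.42 = 0.002
2: (162 − 118.5)²/118.5 = 1892.25/118.5 = 15.968
3: (42 − 61.62)²/61.62 = 384.9444/61.62 = 6.247
4: (16 − 23.7)²/23.7 = 59.29/23.7 = 2.502
5+: (8 − 9.48)²/9.48 = 2.1904/9.48 = 0.231
Sum = 27.19

27.19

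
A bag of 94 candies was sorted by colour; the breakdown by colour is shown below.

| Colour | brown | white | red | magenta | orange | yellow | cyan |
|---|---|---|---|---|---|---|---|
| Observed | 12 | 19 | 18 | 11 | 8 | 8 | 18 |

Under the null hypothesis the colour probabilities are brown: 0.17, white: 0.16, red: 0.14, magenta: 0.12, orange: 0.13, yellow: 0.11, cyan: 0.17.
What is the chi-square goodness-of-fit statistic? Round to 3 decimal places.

Expected counts E_i = n·p_i: 94×0.17 = 15.98, 94×0.16 = 15.04, 94×0.14 = 13.16, 94×0.12 = 11.28, 94×0.13 = 12.22, 94×0.11 = 10.34, 94×0.17 = 15.98.
cat          O        E   (O−E)²/E
brown       12    15.98     0.9913
white       19    15.04     1.0427
red         18    13.16     1.7801
magenta     11    11.28     0.0070
orange       8    12.22     1.4573
yellow       8    10.34     0.5296
cyan        18    15.98     0.2553
Sum = 6.063

6.063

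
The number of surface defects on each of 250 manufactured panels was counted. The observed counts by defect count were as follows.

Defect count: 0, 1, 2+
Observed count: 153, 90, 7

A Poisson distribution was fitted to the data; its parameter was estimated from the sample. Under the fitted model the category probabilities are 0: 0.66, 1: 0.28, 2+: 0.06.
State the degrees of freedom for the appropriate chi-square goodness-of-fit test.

1

There are k = 3 categories and 1 parameter estimated from the data, so df = 3 − 1 − 1 = 1.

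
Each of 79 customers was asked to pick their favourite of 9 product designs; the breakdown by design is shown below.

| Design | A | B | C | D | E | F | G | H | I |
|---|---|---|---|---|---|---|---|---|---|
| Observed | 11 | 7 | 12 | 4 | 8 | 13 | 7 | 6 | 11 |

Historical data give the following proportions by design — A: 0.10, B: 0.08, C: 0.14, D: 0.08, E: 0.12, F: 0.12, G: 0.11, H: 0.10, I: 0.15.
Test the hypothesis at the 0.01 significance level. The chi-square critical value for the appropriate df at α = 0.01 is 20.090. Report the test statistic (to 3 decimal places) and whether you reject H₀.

Expected counts E_i = n·p_i: 79×0.10 = 7.9, 79×0.08 = 6.32, 79×0.14 = 11.06, 79×0.08 = 6.32, 79×0.12 = 9.48, 79×0.12 = 9.48, 79×0.11 = 8.69, 79×0.10 = 7.9, 79×0.15 = 11.85.
cat         O        E   (O−E)²/E
A          11      7.9     1.2165
B           7     6.32     0.0732
C          12    11.06     0.0799
D           4     6.32     0.8516
E           8     9.48     0.2311
F          13     9.48     1.3070
G           7     8.69     0.3287
H           6      7.9     0.4570
I          11    11.85     0.0610
Sum = 4.606
df = 8. Since 4.606 < 20.090, we do not reject H₀.

4.606; do not reject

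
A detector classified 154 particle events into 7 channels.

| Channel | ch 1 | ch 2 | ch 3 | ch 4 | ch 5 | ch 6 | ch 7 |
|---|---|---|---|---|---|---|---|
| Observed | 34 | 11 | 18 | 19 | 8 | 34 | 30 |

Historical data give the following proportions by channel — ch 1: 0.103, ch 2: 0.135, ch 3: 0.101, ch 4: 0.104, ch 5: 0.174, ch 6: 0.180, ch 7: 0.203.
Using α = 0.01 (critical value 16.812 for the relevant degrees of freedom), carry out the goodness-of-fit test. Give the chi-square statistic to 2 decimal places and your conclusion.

Expected counts E_i = n·p_i: 154×0.103 = 15.862, 154×0.135 = 20.79, 154×0.101 = 15.554, 154×0.104 = 16.016, 154×0.174 = 26.796, 154×0.180 = 27.72, 154×0.203 = 31.262.
χ² = (34−15.862)²/15.862 + (11−20.79)²/20.79 + (18−15.554)²/15.554 + (19−16.016)²/16.016 + (8−26.796)²/26.796 + (34−27.72)²/27.72 + (30−31.262)²/31.262
   = 20.741 + 4.610 + 0.385 + 0.556 + 13.184 + 1.423 + 0.051
Sum = 40.95
df = 6. Since 40.95 > 16.812, we reject H₀.

40.95; reject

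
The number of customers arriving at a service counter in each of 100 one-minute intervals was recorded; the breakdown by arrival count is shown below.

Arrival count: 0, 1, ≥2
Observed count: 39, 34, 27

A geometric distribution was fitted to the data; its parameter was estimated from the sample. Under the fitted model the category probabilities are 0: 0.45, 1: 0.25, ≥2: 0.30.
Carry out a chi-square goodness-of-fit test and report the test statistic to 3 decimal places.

Expected counts E_i = n·p_i: 100×0.45 = 45, 100×0.25 = 25, 100×0.30 = 30.
cat         O        E   (O−E)²/E
0          39       45     0.8000
1          34       25     3.2400
≥2         27       30     0.3000
Sum = 4.340

4.340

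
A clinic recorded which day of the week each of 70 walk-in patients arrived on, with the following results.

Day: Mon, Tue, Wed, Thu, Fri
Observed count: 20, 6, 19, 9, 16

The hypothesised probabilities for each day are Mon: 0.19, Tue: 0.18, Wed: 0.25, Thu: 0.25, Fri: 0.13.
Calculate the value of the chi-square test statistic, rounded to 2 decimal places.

Expected counts E_i = n·p_i: 70×0.19 = 13.3, 70×0.18 = 12.6, 70×0.25 = 17.5, 70×0.25 = 17.5, 70×0.13 = 9.1.
cat         O        E   (O−E)²/E
Mon        20     13.3      3.375
Tue         6     12.6      3.457
Wed        19     17.5      0.129
Thu         9     17.5      4.129
Fri        16      9.1      5.232
Sum = 16.32

16.32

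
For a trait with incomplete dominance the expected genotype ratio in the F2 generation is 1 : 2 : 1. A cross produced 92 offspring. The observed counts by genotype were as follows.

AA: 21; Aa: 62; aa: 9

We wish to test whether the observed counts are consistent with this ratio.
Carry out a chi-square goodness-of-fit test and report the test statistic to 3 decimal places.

Ratio total = 4. Expected counts: 92×1/4 = 23, 92×2/4 = 46, 92×1/4 = 23.
χ² = (21−23)²/23 + (62−46)²/46 + (9−23)²/23
   = 0.1739 + 5.5652 + 8.5217
Sum = 14.261

14.261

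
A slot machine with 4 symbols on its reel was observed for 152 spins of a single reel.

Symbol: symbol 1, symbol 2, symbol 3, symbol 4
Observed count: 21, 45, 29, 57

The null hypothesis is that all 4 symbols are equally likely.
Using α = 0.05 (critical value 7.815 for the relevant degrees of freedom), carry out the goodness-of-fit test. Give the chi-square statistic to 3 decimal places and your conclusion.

20.526; reject

Under H₀ each category has probability 1/4, so each expected count is 152/4 = 38.
cat           O        E   (O−E)²/E
symbol 1     21       38     7.6053
symbol 2     45       38     1.2895
symbol 3     29       38     2.1316
symbol 4     57       38     9.5000
Sum = 20.526
df = 3. Since 20.526 > 7.815, we reject H₀.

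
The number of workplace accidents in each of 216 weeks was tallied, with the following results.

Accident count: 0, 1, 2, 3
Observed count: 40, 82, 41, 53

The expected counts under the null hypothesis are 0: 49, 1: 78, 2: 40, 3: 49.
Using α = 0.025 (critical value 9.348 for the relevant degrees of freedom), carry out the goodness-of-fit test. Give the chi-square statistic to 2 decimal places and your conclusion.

2.21; do not reject

χ² = (40−49)²/49 + (82−78)²/78 + (41−40)²/40 + (53−49)²/49
   = 1.653 + 0.205 + 0.025 + 0.327
Sum = 2.21
df = 3. Since 2.21 < 9.348, we do not reject H₀.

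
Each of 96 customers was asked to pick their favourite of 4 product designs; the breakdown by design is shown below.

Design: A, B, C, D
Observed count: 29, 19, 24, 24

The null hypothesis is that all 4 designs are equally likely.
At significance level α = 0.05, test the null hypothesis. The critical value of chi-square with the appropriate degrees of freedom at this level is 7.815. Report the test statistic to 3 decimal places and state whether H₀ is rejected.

Expected count for each of the 4 categories: 96/4 = 24.
χ² = (29−24)²/24 + (19−24)²/24 + (24−24)²/24 + (24−24)²/24
   = 1.0417 + 1.0417 + 0.0000 + 0.0000
Sum = 2.083
df = 3. Since 2.083 < 7.815, we do not reject H₀.

2.083; do not reject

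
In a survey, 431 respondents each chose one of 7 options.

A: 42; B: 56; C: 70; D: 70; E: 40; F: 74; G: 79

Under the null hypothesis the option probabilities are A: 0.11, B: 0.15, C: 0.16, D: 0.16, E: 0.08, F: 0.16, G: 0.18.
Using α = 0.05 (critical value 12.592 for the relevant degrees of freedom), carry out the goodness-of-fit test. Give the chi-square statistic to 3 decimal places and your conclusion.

3.084; do not reject

Expected counts E_i = n·p_i: 431×0.11 = 47.41, 431×0.15 = 64.65, 431×0.16 = 68.96, 431×0.16 = 68.96, 431×0.08 = 34.48, 431×0.16 = 68.96, 431×0.18 = 77.58.
cat         O        E   (O−E)²/E
A          42    47.41     0.6173
B          56    64.65     1.1573
C          70    68.96     0.0157
D          70    68.96     0.0157
E          40    34.48     0.8837
F          74    68.96     0.3684
G          79    77.58     0.0260
Sum = 3.084
df = 6. Since 3.084 < 12.592, we do not reject H₀.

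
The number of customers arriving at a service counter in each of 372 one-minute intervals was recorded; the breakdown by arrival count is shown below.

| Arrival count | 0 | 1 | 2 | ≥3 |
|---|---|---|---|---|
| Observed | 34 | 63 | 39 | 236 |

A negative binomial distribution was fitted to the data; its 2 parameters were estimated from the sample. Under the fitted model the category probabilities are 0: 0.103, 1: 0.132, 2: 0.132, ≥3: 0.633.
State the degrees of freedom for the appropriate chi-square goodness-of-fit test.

There are k = 4 categories and 2 parameters estimated from the data, so df = 4 − 1 − 2 = 1.

1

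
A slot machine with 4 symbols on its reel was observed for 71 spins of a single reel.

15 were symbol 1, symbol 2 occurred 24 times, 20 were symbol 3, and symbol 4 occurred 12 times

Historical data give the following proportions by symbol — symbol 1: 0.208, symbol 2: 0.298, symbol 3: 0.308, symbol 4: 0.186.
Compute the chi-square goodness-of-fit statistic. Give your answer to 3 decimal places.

Expected counts E_i = n·p_i: 71×0.208 = 14.768, 71×0.298 = 21.158, 71×0.308 = 21.868, 71×0.186 = 13.206.
χ² = (15−14.768)²/14.768 + (24−21.158)²/21.158 + (20−21.868)²/21.868 + (12−13.206)²/13.206
   = 0.0036 + 0.3817 + 0.1596 + 0.1101
Sum = 0.655

0.655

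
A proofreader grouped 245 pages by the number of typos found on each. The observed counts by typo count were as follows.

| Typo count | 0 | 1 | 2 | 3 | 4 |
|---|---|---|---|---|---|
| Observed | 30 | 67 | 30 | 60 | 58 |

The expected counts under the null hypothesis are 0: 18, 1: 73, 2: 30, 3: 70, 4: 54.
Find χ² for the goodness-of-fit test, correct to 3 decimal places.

χ² = (30−18)²/18 + (67−73)²/73 + (30−30)²/30 + (60−70)²/70 + (58−54)²/54
   = 8.0000 + 0.4932 + 0.0000 + 1.4286 + 0.2963
Sum = 10.218

10.218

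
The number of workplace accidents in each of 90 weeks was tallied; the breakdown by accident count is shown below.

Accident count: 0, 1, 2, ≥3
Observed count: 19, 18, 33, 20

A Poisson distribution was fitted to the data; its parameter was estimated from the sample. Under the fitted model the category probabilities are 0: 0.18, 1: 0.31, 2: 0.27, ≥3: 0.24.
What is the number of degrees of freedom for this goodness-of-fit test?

There are k = 4 categories and 1 parameter estimated from the data, so df = 4 − 1 − 1 = 2.

2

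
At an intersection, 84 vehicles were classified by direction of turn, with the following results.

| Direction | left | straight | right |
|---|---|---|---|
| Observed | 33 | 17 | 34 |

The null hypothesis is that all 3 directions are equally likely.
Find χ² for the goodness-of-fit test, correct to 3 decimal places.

Under H₀ each category has probability 1/3, so each expected count is 84/3 = 28.
left: (33 − 28)²/28 = 25/28 = 0.8929
straight: (17 − 28)²/28 = 121/28 = 4.3214
right: (34 − 28)²/28 = 36/28 = 1.2857
Sum = 6.500

6.500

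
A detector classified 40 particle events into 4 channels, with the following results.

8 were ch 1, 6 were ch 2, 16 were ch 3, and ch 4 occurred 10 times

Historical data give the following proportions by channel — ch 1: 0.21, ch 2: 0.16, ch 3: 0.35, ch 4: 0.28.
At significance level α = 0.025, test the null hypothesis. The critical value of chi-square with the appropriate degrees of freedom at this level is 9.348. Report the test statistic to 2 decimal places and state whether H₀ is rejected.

0.46; do not reject

Expected counts E_i = n·p_i: 40×0.21 = 8.4, 40×0.16 = 6.4, 40×0.35 = 14, 40×0.28 = 11.2.
cat         O        E   (O−E)²/E
ch 1        8      8.4      0.019
ch 2        6      6.4      0.025
ch 3       16       14      0.286
ch 4       10     11.2      0.129
Sum = 0.46
df = 3. Since 0.46 < 9.348, we do not reject H₀.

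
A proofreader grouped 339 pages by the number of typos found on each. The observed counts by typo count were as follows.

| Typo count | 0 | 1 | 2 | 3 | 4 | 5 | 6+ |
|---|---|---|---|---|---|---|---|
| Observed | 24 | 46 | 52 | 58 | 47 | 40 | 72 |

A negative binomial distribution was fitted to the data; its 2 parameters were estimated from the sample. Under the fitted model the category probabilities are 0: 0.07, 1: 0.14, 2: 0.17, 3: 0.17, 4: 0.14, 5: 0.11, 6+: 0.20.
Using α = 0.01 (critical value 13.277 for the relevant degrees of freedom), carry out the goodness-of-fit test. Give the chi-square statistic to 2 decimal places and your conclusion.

Expected counts E_i = n·p_i: 339×0.07 = 23.73, 339×0.14 = 47.46, 339×0.17 = 57.63, 339×0.17 = 57.63, 339×0.14 = 47.46, 339×0.11 = 37.29, 339×0.20 = 67.8.
cat         O        E   (O−E)²/E
0          24    23.73      0.003
1          46    47.46      0.045
2          52    57.63      0.550
3          58    57.63      0.002
4          47    47.46      0.004
5          40    37.29      0.197
6+         72     67.8      0.260
Sum = 1.06
df = 4. Since 1.06 < 13.277, we do not reject H₀.

1.06; do not reject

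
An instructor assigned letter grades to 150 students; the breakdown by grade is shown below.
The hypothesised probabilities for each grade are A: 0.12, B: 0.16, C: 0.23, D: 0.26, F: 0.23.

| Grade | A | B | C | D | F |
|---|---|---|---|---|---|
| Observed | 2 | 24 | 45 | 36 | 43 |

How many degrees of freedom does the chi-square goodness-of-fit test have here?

4

There are k = 5 categories and no parameters were estimated from the data, so df = 5 − 1 = 4.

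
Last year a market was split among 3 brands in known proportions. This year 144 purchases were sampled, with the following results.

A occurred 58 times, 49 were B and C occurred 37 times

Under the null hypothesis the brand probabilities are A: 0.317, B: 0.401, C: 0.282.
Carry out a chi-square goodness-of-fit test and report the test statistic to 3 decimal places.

4.987

Expected counts E_i = n·p_i: 144×0.317 = 45.648, 144×0.401 = 57.744, 144×0.282 = 40.608.
χ² = (58−45.648)²/45.648 + (49−57.744)²/57.744 + (37−40.608)²/40.608
   = 3.3424 + 1.3241 + 0.3206
Sum = 4.987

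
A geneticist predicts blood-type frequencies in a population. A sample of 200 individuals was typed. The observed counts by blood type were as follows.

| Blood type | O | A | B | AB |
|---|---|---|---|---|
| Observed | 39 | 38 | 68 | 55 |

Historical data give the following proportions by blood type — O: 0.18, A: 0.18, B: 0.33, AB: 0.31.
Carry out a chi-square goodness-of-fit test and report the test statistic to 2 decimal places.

Expected counts E_i = n·p_i: 200×0.18 = 36, 200×0.18 = 36, 200×0.33 = 66, 200×0.31 = 62.
O: (39 − 36)²/36 = 9/36 = 0.250
A: (38 − 36)²/36 = 4/36 = 0.111
B: (68 − 66)²/66 = 4/66 = 0.061
AB: (55 − 62)²/62 = 49/62 = 0.790
Sum = 1.21

1.21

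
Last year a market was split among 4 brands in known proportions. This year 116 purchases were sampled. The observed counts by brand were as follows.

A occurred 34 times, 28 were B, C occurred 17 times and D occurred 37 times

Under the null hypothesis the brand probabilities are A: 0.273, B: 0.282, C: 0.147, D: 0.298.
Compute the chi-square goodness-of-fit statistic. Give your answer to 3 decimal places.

Expected counts E_i = n·p_i: 116×0.273 = 31.668, 116×0.282 = 32.712, 116×0.147 = 17.052, 116×0.298 = 34.568.
χ² = (34−31.668)²/31.668 + (28−32.712)²/32.712 + (17−17.052)²/17.052 + (37−34.568)²/34.568
   = 0.1717 + 0.6787 + 0.0002 + 0.1711
Sum = 1.022

1.022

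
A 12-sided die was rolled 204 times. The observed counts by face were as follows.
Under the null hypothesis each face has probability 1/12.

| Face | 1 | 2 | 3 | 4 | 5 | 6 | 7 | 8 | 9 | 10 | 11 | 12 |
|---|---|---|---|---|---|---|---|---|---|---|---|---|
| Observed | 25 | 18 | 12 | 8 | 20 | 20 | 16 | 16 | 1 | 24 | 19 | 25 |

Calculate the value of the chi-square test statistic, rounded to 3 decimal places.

33.176

Expected count for each of the 12 categories: 204/12 = 17.
χ² = (25−17)²/17 + (18−17)²/17 + (12−17)²/17 + (8−17)²/17 + (20−17)²/17 + (20−17)²/17 + (16−17)²/17 + (16−17)²/17 + (1−17)²/17 + (24−17)²/17 + (19−17)²/17 + (25−17)²/17
   = 3.7647 + 0.0588 + 1.4706 + 4.7647 + 0.5294 + 0.5294 + 0.0588 + 0.0588 + 15.0588 + 2.8824 + 0.2353 + 3.7647
Sum = 33.176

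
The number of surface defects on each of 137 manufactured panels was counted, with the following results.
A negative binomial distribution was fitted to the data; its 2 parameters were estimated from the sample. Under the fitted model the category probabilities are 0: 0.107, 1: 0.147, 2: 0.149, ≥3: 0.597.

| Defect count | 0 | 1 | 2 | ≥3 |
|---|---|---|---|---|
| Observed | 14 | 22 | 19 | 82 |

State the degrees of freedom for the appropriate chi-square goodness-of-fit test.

1

There are k = 4 categories and 2 parameters estimated from the data, so df = 4 − 1 − 2 = 1.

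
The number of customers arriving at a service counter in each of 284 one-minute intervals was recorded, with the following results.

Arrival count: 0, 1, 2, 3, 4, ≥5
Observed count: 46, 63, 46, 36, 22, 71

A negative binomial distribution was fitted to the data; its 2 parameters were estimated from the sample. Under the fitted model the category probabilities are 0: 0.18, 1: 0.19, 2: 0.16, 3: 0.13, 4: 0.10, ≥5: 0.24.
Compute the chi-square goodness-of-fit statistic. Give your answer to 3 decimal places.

3.618

Expected counts E_i = n·p_i: 284×0.18 = 51.12, 284×0.19 = 53.96, 284×0.16 = 45.44, 284×0.13 = 36.92, 284×0.10 = 28.4, 284×0.24 = 68.16.
χ² = (46−51.12)²/51.12 + (63−53.96)²/53.96 + (46−45.44)²/45.44 + (36−36.92)²/36.92 + (22−28.4)²/28.4 + (71−68.16)²/68.16
   = 0.5128 + 1.5145 + 0.0069 + 0.0229 + 1.4423 + 0.1183
Sum = 3.618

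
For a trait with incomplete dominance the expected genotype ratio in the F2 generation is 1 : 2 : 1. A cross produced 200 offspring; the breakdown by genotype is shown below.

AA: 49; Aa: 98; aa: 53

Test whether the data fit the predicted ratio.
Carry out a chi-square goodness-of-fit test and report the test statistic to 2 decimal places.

0.24

Ratio total = 4. Expected counts: 200×1/4 = 50, 200×2/4 = 100, 200×1/4 = 50.
cat         O        E   (O−E)²/E
AA         49       50      0.020
Aa         98      100      0.040
aa         53       50      0.180
Sum = 0.24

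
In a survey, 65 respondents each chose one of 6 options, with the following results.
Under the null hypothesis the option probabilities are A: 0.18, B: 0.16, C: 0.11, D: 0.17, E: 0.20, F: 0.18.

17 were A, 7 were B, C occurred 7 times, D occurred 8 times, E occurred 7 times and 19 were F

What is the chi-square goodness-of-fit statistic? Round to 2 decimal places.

11.68

Expected counts E_i = n·p_i: 65×0.18 = 11.7, 65×0.16 = 10.4, 65×0.11 = 7.15, 65×0.17 = 11.05, 65×0.20 = 13, 65×0.18 = 11.7.
cat         O        E   (O−E)²/E
A          17     11.7      2.401
B           7     10.4      1.112
C           7     7.15      0.003
D           8    11.05      0.842
E           7       13      2.769
F          19     11.7      4.555
Sum = 11.68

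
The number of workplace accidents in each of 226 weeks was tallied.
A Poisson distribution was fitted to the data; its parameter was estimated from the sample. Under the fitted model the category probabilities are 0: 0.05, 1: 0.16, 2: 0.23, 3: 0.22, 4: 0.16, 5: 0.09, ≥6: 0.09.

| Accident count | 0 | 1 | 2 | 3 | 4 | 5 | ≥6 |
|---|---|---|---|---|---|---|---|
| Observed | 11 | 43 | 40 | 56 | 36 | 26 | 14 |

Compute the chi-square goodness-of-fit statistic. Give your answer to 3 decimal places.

8.408

Expected counts E_i = n·p_i: 226×0.05 = 11.3, 226×0.16 = 36.16, 226×0.23 = 51.98, 226×0.22 = 49.72, 226×0.16 = 36.16, 226×0.09 = 20.34, 226×0.09 = 20.34.
cat         O        E   (O−E)²/E
0          11     11.3     0.0080
1          43    36.16     1.2938
2          40    51.98     2.7611
3          56    49.72     0.7932
4          36    36.16     0.0007
5          26    20.34     1.5750
≥6         14    20.34     1.9762
Sum = 8.408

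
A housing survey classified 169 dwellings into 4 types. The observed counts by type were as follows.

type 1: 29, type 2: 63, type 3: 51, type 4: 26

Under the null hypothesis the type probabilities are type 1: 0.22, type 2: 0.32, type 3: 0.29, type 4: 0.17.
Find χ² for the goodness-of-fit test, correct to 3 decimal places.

Expected counts E_i = n·p_i: 169×0.22 = 37.18, 169×0.32 = 54.08, 169×0.29 = 49.01, 169×0.17 = 28.73.
χ² = (29−37.18)²/37.18 + (63−54.08)²/54.08 + (51−49.01)²/49.01 + (26−28.73)²/28.73
   = 1.7997 + 1.4713 + 0.0808 + 0.2594
Sum = 3.611

3.611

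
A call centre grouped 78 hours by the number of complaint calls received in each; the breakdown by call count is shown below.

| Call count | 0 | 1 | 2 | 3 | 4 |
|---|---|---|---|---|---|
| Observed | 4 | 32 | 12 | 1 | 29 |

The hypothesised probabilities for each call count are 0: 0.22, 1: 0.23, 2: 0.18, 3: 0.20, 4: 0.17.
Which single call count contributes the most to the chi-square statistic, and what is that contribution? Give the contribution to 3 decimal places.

4, 18.684

Expected counts E_i = n·p_i: 78×0.22 = 17.16, 78×0.23 = 17.94, 78×0.18 = 14.04, 78×0.20 = 15.6, 78×0.17 = 13.26.
cat         O        E   (O−E)²/E
0           4    17.16    10.0924
1          32    17.94    11.0192
2          12    14.04     0.2964
3           1     15.6    13.6641
4          29    13.26    18.6838
The largest term is for 4: 18.684.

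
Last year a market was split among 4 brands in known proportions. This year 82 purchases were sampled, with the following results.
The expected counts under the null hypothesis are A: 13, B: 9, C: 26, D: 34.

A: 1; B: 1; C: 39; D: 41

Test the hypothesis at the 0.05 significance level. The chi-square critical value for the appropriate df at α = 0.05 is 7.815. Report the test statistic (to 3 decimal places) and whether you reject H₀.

26.129; reject

χ² = (1−13)²/13 + (1−9)²/9 + (39−26)²/26 + (41−34)²/34
   = 11.0769 + 7.1111 + 6.5000 + 1.4412
Sum = 26.129
df = 3. Since 26.129 > 7.815, we reject H₀.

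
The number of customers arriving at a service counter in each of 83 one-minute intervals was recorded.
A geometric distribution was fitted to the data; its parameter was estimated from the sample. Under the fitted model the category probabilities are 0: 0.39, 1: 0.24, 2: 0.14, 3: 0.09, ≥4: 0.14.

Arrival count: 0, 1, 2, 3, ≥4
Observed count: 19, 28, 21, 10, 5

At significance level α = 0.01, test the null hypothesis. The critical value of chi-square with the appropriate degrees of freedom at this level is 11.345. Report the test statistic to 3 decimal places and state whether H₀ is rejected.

21.000; reject

Expected counts E_i = n·p_i: 83×0.39 = 32.37, 83×0.24 = 19.92, 83×0.14 = 11.62, 83×0.09 = 7.47, 83×0.14 = 11.62.
χ² = (19−32.37)²/32.37 + (28−19.92)²/19.92 + (21−11.62)²/11.62 + (10−7.47)²/7.47 + (5−11.62)²/11.62
   = 5.5223 + 3.2774 + 7.5718 + 0.8569 + 3.7715
Sum = 21.000
df = 3. Since 21.000 > 11.345, we reject H₀.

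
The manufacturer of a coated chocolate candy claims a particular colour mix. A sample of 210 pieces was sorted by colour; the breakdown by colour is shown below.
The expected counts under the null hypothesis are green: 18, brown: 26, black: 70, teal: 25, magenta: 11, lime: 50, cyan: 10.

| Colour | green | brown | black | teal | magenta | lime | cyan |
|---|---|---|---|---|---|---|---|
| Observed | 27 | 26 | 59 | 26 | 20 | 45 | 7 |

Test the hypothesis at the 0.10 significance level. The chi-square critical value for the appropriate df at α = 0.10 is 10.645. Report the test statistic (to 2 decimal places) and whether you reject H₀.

green: (27 − 18)²/18 = 81/18 = 4.500
brown: (26 − 26)²/26 = 0/26 = 0.000
black: (59 − 70)²/70 = 121/70 = 1.729
teal: (26 − 25)²/25 = 1/25 = 0.040
magenta: (20 − 11)²/11 = 81/11 = 7.364
lime: (45 − 50)²/50 = 25/50 = 0.500
cyan: (7 − 10)²/10 = 9/10 = 0.900
Sum = 15.03
df = 6. Since 15.03 > 10.645, we reject H₀.

15.03; reject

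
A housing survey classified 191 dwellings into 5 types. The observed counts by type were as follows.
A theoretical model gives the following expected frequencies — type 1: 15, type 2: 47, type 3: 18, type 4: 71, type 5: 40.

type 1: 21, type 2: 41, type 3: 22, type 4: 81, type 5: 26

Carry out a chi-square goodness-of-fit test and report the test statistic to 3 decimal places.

cat         O        E   (O−E)²/E
type 1     21       15     2.4000
type 2     41       47     0.7660
type 3     22       18     0.8889
type 4     81       71     1.4085
type 5     26       40     4.9000
Sum = 10.363

10.363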